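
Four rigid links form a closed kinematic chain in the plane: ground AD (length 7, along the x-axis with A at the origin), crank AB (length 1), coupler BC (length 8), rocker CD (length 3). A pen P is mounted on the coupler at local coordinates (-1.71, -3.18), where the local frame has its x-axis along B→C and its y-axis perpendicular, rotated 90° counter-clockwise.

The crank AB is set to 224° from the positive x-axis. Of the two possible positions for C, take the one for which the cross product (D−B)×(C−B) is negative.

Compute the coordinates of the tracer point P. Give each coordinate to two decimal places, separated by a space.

A=(0,0), D=(7.00,0)
B = A + 1.00·(cos224°, sin224°) = (-0.7193, -0.6947)
|BD| = 7.7505
circle(B,8.00) ∩ circle(D,3.00): a=7.4234, h=2.9821
  candidates: C₊=(6.4069,2.9408) cross=23.113; C₋=(6.9415,-2.9994) cross=-23.113
  mode - wants cross < 0 → take C=(6.9415,-2.9994) (cross=-23.113)
ex = (C−B)/|BC| = (0.9576,-0.2881); ey = (0.2881,0.9576)
P = B + -1.71·ex + -3.18·ey = (-3.2730,-3.2472)

-3.27 -3.25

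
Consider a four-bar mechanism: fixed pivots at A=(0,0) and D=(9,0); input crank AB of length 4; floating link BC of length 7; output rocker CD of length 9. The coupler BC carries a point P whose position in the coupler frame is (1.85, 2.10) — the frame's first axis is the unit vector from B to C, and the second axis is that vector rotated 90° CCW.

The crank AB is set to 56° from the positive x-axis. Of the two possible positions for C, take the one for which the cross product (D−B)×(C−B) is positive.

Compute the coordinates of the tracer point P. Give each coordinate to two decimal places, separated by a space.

1.80 6.08

A=(0,0), D=(9.00,0)
B = A + 4.00·(cos56°, sin56°) = (2.2368, 3.3162)
|BD| = 7.5325
circle(B,7.00) ∩ circle(D,9.00): a=1.6421, h=6.8047
  candidates: C₊=(6.7069,8.7030) cross=51.256; C₋=(0.7154,-3.5165) cross=-51.256
  mode + wants cross > 0 → take C=(6.7069,8.7030) (cross=51.256)
ex = (C−B)/|BC| = (0.6386,0.7695); ey = (-0.7695,0.6386)
P = B + 1.85·ex + 2.10·ey = (1.8021,6.0809)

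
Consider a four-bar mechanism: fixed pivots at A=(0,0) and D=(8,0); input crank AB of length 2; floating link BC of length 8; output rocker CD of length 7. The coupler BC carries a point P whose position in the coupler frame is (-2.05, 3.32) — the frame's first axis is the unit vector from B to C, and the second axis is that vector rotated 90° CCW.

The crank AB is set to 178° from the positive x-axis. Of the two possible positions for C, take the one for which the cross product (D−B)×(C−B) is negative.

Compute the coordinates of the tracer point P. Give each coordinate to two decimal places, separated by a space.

A=(0,0), D=(8.00,0)
B = A + 2.00·(cos178°, sin178°) = (-1.9988, 0.0698)
|BD| = 9.9990
circle(B,8.00) ∩ circle(D,7.00): a=5.7496, h=5.5626
  candidates: C₊=(3.7895,5.5921) cross=55.620; C₋=(3.7118,-5.5328) cross=-55.620
  mode - wants cross < 0 → take C=(3.7118,-5.5328) (cross=-55.620)
ex = (C−B)/|BC| = (0.7138,-0.7003); ey = (0.7003,0.7138)
P = B + -2.05·ex + 3.32·ey = (-1.1371,3.8754)

-1.14 3.88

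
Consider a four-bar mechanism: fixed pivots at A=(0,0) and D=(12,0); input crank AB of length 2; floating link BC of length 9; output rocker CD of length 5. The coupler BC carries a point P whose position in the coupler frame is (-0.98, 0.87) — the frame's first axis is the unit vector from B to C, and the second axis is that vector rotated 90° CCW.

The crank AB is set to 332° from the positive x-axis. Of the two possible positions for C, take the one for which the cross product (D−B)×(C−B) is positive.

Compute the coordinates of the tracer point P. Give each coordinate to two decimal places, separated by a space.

0.47 -0.77

A=(0,0), D=(12.00,0)
B = A + 2.00·(cos332°, sin332°) = (1.7659, -0.9389)
|BD| = 10.2771
circle(B,9.00) ∩ circle(D,5.00): a=7.8631, h=4.3786
  candidates: C₊=(9.1960,4.1398) cross=45.000; C₋=(9.9961,-4.5809) cross=-45.000
  mode + wants cross > 0 → take C=(9.1960,4.1398) (cross=45.000)
ex = (C−B)/|BC| = (0.8256,0.5643); ey = (-0.5643,0.8256)
P = B + -0.98·ex + 0.87·ey = (0.4659,-0.7737)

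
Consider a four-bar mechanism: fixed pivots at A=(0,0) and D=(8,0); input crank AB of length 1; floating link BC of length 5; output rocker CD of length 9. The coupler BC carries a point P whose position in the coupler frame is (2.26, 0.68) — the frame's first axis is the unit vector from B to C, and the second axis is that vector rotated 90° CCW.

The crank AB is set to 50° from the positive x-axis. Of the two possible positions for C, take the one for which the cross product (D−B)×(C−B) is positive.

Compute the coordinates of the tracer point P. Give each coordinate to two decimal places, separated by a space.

A=(0,0), D=(8.00,0)
B = A + 1.00·(cos50°, sin50°) = (0.6428, 0.7660)
|BD| = 7.3970
circle(B,5.00) ∩ circle(D,9.00): a=-0.0868, h=4.9992
  candidates: C₊=(1.0742,5.7474) cross=36.979; C₋=(0.0387,-4.1973) cross=-36.979
  mode + wants cross > 0 → take C=(1.0742,5.7474) (cross=36.979)
ex = (C−B)/|BC| = (0.0863,0.9963); ey = (-0.9963,0.0863)
P = B + 2.26·ex + 0.68·ey = (0.1603,3.0763)

0.16 3.08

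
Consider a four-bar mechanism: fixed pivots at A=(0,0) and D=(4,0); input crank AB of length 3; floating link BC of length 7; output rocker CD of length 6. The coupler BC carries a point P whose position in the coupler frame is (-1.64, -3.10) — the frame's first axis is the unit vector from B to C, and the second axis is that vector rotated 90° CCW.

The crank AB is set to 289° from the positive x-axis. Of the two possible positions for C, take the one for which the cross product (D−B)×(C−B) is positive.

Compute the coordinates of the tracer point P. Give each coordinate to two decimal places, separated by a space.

A=(0,0), D=(4.00,0)
B = A + 3.00·(cos289°, sin289°) = (0.9767, -2.8366)
|BD| = 4.1456
circle(B,7.00) ∩ circle(D,6.00): a=3.6407, h=5.9787
  candidates: C₊=(-0.4590,4.0146) cross=24.786; C₋=(7.7226,-4.7056) cross=-24.786
  mode + wants cross > 0 → take C=(-0.4590,4.0146) (cross=24.786)
ex = (C−B)/|BC| = (-0.2051,0.9787); ey = (-0.9787,-0.2051)
P = B + -1.64·ex + -3.10·ey = (4.3472,-3.8059)

4.35 -3.81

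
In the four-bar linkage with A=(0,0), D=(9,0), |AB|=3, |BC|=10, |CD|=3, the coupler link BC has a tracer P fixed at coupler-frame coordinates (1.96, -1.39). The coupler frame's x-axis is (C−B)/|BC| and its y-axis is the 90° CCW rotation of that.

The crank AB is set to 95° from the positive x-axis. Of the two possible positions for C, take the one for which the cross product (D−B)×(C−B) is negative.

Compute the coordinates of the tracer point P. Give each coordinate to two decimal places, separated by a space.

A=(0,0), D=(9.00,0)
B = A + 3.00·(cos95°, sin95°) = (-0.2615, 2.9886)
|BD| = 9.7317
circle(B,10.00) ∩ circle(D,3.00): a=9.5413, h=2.9940
  candidates: C₊=(9.7382,2.9078) cross=29.136; C₋=(7.8993,-2.7908) cross=-29.136
  mode - wants cross < 0 → take C=(7.8993,-2.7908) (cross=-29.136)
ex = (C−B)/|BC| = (0.8161,-0.5779); ey = (0.5779,0.8161)
P = B + 1.96·ex + -1.39·ey = (0.5347,0.7215)

0.53 0.72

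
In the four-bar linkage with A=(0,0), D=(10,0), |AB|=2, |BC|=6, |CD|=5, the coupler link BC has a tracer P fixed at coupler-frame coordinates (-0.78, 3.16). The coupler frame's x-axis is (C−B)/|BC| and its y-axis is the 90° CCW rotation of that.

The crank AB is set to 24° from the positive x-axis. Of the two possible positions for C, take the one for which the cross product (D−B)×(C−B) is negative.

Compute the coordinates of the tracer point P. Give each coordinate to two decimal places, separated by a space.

A=(0,0), D=(10.00,0)
B = A + 2.00·(cos24°, sin24°) = (1.8271, 0.8135)
|BD| = 8.2133
circle(B,6.00) ∩ circle(D,5.00): a=4.7763, h=3.6314
  candidates: C₊=(6.9396,3.9540) cross=29.826; C₋=(6.2202,-3.2731) cross=-29.826
  mode - wants cross < 0 → take C=(6.2202,-3.2731) (cross=-29.826)
ex = (C−B)/|BC| = (0.7322,-0.6811); ey = (0.6811,0.7322)
P = B + -0.78·ex + 3.16·ey = (3.4083,3.6585)

3.41 3.66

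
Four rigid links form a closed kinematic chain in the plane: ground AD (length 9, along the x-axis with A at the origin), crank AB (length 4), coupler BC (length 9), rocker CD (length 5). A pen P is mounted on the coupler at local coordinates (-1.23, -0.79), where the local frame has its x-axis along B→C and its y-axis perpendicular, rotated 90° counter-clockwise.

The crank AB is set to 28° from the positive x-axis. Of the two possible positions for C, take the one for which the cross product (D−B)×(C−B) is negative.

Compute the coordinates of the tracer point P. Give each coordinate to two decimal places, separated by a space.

2.13 2.31

A=(0,0), D=(9.00,0)
B = A + 4.00·(cos28°, sin28°) = (3.5318, 1.8779)
|BD| = 5.7817
circle(B,9.00) ∩ circle(D,5.00): a=7.7337, h=4.6032
  candidates: C₊=(12.3413,3.7196) cross=26.614; C₋=(9.3511,-4.9877) cross=-26.614
  mode - wants cross < 0 → take C=(9.3511,-4.9877) (cross=-26.614)
ex = (C−B)/|BC| = (0.6466,-0.7628); ey = (0.7628,0.6466)
P = B + -1.23·ex + -0.79·ey = (2.1338,2.3054)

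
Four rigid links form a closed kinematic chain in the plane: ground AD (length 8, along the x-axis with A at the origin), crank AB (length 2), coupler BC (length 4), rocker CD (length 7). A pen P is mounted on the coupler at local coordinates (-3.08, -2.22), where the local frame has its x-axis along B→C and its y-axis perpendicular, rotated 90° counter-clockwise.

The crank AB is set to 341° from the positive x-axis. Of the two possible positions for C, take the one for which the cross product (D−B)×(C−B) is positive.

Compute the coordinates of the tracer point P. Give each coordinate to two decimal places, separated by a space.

4.14 -3.71

A=(0,0), D=(8.00,0)
B = A + 2.00·(cos341°, sin341°) = (1.8910, -0.6511)
|BD| = 6.1436
circle(B,4.00) ∩ circle(D,7.00): a=0.3860, h=3.9813
  candidates: C₊=(1.8529,3.3487) cross=24.460; C₋=(2.6969,-4.5691) cross=-24.460
  mode + wants cross > 0 → take C=(1.8529,3.3487) (cross=24.460)
ex = (C−B)/|BC| = (-0.0095,1.0000); ey = (-1.0000,-0.0095)
P = B + -3.08·ex + -2.22·ey = (4.1403,-3.7099)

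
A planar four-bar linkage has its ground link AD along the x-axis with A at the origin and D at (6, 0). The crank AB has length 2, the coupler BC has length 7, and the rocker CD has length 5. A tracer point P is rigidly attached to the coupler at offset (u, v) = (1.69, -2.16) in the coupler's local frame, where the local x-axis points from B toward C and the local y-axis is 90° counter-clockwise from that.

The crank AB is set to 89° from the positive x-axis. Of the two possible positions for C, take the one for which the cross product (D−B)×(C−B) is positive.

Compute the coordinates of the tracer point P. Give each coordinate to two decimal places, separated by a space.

2.49 0.77

A=(0,0), D=(6.00,0)
B = A + 2.00·(cos89°, sin89°) = (0.0349, 1.9997)
|BD| = 6.2914
circle(B,7.00) ∩ circle(D,5.00): a=5.0531, h=4.8442
  candidates: C₊=(6.3656,4.9866) cross=30.477; C₋=(3.2862,-4.1994) cross=-30.477
  mode + wants cross > 0 → take C=(6.3656,4.9866) (cross=30.477)
ex = (C−B)/|BC| = (0.9044,0.4267); ey = (-0.4267,0.9044)
P = B + 1.69·ex + -2.16·ey = (2.4850,0.7673)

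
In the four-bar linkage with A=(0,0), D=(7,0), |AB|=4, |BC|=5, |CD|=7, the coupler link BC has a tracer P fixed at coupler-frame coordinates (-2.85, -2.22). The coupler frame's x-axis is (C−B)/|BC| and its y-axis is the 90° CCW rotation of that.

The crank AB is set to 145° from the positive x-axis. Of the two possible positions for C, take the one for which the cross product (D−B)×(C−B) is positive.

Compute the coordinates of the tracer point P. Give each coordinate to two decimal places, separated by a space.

-5.10 -0.83

A=(0,0), D=(7.00,0)
B = A + 4.00·(cos145°, sin145°) = (-3.2766, 2.2943)
|BD| = 10.5296
circle(B,5.00) ∩ circle(D,7.00): a=4.1252, h=2.8254
  candidates: C₊=(1.3651,4.1530) cross=29.751; C₋=(0.1338,-1.3621) cross=-29.751
  mode + wants cross > 0 → take C=(1.3651,4.1530) (cross=29.751)
ex = (C−B)/|BC| = (0.9283,0.3717); ey = (-0.3717,0.9283)
P = B + -2.85·ex + -2.22·ey = (-5.0971,-0.8261)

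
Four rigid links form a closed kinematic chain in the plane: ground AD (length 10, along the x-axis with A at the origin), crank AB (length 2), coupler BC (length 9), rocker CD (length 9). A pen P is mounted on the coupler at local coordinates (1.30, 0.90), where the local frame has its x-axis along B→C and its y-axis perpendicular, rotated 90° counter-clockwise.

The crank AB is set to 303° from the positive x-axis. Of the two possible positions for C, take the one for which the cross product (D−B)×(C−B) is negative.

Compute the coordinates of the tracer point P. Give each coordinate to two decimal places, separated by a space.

2.62 -2.07

A=(0,0), D=(10.00,0)
B = A + 2.00·(cos303°, sin303°) = (1.0893, -1.6773)
|BD| = 9.0672
circle(B,9.00) ∩ circle(D,9.00): a=4.5336, h=7.7747
  candidates: C₊=(4.1064,6.8019) cross=70.495; C₋=(6.9829,-8.4792) cross=-70.495
  mode - wants cross < 0 → take C=(6.9829,-8.4792) (cross=-70.495)
ex = (C−B)/|BC| = (0.6548,-0.7558); ey = (0.7558,0.6548)
P = B + 1.30·ex + 0.90·ey = (2.6208,-2.0705)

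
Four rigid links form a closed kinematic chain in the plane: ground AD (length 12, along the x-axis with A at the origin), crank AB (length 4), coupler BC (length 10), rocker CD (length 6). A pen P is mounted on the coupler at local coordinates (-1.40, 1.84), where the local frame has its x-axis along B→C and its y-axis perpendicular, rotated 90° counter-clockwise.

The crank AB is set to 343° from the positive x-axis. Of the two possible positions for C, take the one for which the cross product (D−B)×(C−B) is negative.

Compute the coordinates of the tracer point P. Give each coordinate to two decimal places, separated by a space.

A=(0,0), D=(12.00,0)
B = A + 4.00·(cos343°, sin343°) = (3.8252, -1.1695)
|BD| = 8.2580
circle(B,10.00) ∩ circle(D,6.00): a=8.0040, h=5.9946
  candidates: C₊=(10.8996,5.8982) cross=49.504; C₋=(12.5975,-5.9702) cross=-49.504
  mode - wants cross < 0 → take C=(12.5975,-5.9702) (cross=-49.504)
ex = (C−B)/|BC| = (0.8772,-0.4801); ey = (0.4801,0.8772)
P = B + -1.40·ex + 1.84·ey = (3.4804,1.1167)

3.48 1.12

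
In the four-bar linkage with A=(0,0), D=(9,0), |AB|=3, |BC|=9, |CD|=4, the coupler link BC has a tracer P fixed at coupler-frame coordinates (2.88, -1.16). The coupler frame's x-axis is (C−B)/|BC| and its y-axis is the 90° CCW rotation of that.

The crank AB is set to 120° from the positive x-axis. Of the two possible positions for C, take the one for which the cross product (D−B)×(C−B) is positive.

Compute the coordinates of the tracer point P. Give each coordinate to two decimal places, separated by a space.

A=(0,0), D=(9.00,0)
B = A + 3.00·(cos120°, sin120°) = (-1.5000, 2.5981)
|BD| = 10.8167
circle(B,9.00) ∩ circle(D,4.00): a=8.4130, h=3.1972
  candidates: C₊=(7.4346,3.6810) cross=34.583; C₋=(5.8987,-2.5263) cross=-34.583
  mode + wants cross > 0 → take C=(7.4346,3.6810) (cross=34.583)
ex = (C−B)/|BC| = (0.9927,0.1203); ey = (-0.1203,0.9927)
P = B + 2.88·ex + -1.16·ey = (1.4987,1.7930)

1.50 1.79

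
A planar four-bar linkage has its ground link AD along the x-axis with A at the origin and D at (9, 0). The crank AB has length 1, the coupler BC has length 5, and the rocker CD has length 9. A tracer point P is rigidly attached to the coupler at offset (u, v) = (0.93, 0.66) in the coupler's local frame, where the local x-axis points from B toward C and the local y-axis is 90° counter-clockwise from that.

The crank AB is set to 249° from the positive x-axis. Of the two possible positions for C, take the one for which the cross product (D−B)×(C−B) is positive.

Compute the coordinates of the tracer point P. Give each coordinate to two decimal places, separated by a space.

-0.76 0.13

A=(0,0), D=(9.00,0)
B = A + 1.00·(cos249°, sin249°) = (-0.3584, -0.9336)
|BD| = 9.4048
circle(B,5.00) ∩ circle(D,9.00): a=1.7252, h=4.6929
  candidates: C₊=(0.8925,3.9074) cross=44.136; C₋=(1.8242,-5.4321) cross=-44.136
  mode + wants cross > 0 → take C=(0.8925,3.9074) (cross=44.136)
ex = (C−B)/|BC| = (0.2502,0.9682); ey = (-0.9682,0.2502)
P = B + 0.93·ex + 0.66·ey = (-0.7647,0.1320)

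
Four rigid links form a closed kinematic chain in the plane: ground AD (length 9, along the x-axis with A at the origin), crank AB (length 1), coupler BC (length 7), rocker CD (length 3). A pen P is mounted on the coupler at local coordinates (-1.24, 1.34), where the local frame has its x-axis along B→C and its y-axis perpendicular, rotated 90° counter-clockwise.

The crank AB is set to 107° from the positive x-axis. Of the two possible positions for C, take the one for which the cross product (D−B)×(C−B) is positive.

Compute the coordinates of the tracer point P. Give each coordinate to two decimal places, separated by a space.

-1.70 2.12

A=(0,0), D=(9.00,0)
B = A + 1.00·(cos107°, sin107°) = (-0.2924, 0.9563)
|BD| = 9.3415
circle(B,7.00) ∩ circle(D,3.00): a=6.8117, h=1.6126
  candidates: C₊=(6.6486,1.8631) cross=15.064; C₋=(6.3185,-1.3451) cross=-15.064
  mode + wants cross > 0 → take C=(6.6486,1.8631) (cross=15.064)
ex = (C−B)/|BC| = (0.9916,0.1295); ey = (-0.1295,0.9916)
P = B + -1.24·ex + 1.34·ey = (-1.6955,2.1244)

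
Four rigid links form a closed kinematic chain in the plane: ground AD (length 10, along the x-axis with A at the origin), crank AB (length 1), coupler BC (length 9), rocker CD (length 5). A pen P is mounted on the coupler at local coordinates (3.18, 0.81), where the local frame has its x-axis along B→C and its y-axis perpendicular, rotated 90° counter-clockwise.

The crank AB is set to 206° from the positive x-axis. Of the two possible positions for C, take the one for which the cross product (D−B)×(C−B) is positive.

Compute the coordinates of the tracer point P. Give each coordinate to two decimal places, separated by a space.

1.48 1.82

A=(0,0), D=(10.00,0)
B = A + 1.00·(cos206°, sin206°) = (-0.8988, -0.4384)
|BD| = 10.9076
circle(B,9.00) ∩ circle(D,5.00): a=8.0208, h=4.0825
  candidates: C₊=(6.9515,3.9631) cross=44.530; C₋=(7.2796,-4.1952) cross=-44.530
  mode + wants cross > 0 → take C=(6.9515,3.9631) (cross=44.530)
ex = (C−B)/|BC| = (0.8723,0.4891); ey = (-0.4891,0.8723)
P = B + 3.18·ex + 0.81·ey = (1.4788,1.8234)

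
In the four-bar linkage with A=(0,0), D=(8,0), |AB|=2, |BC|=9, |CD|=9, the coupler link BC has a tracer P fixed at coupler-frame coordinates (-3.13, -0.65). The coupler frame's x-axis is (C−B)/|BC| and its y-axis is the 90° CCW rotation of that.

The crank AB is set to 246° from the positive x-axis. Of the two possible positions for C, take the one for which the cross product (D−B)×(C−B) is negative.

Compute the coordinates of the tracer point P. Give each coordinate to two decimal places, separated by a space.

-3.38 0.08

A=(0,0), D=(8.00,0)
B = A + 2.00·(cos246°, sin246°) = (-0.8135, -1.8271)
|BD| = 9.0009
circle(B,9.00) ∩ circle(D,9.00): a=4.5004, h=7.7940
  candidates: C₊=(2.0112,6.7182) cross=70.153; C₋=(5.1754,-8.5453) cross=-70.153
  mode - wants cross < 0 → take C=(5.1754,-8.5453) (cross=-70.153)
ex = (C−B)/|BC| = (0.6654,-0.7465); ey = (0.7465,0.6654)
P = B + -3.13·ex + -0.65·ey = (-3.3815,0.0768)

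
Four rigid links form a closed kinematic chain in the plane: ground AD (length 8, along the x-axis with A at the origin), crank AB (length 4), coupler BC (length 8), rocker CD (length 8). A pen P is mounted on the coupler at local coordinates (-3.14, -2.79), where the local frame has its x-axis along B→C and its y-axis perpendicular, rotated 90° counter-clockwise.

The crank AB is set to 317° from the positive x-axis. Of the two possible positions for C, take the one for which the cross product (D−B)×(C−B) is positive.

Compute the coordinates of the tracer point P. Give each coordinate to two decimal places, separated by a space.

6.08 -5.50

A=(0,0), D=(8.00,0)
B = A + 4.00·(cos317°, sin317°) = (2.9254, -2.7280)
|BD| = 5.7614
circle(B,8.00) ∩ circle(D,8.00): a=2.8807, h=7.4634
  candidates: C₊=(1.9288,5.2097) cross=42.999; C₋=(8.9966,-7.9377) cross=-42.999
  mode + wants cross > 0 → take C=(1.9288,5.2097) (cross=42.999)
ex = (C−B)/|BC| = (-0.1246,0.9922); ey = (-0.9922,-0.1246)
P = B + -3.14·ex + -2.79·ey = (6.0848,-5.4960)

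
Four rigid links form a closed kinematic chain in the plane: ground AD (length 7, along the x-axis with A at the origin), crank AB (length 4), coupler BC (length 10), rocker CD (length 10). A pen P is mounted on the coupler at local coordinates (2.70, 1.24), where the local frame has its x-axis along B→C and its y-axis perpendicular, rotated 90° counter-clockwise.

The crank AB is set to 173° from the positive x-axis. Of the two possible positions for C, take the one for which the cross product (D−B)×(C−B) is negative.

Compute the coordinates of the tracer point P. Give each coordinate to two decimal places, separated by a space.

-1.52 -1.20

A=(0,0), D=(7.00,0)
B = A + 4.00·(cos173°, sin173°) = (-3.9702, 0.4875)
|BD| = 10.9810
circle(B,10.00) ∩ circle(D,10.00): a=5.4905, h=8.3579
  candidates: C₊=(1.8859,8.5934) cross=91.778; C₋=(1.1439,-8.1059) cross=-91.778
  mode - wants cross < 0 → take C=(1.1439,-8.1059) (cross=-91.778)
ex = (C−B)/|BC| = (0.5114,-0.8593); ey = (0.8593,0.5114)
P = B + 2.70·ex + 1.24·ey = (-1.5238,-1.1986)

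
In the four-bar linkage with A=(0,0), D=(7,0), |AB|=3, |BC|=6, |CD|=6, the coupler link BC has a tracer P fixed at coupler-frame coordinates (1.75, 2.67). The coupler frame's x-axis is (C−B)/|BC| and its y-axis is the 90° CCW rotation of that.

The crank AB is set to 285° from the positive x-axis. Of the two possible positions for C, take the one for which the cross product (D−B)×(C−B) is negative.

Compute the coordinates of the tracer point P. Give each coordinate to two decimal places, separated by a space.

A=(0,0), D=(7.00,0)
B = A + 3.00·(cos285°, sin285°) = (0.7765, -2.8978)
|BD| = 6.8651
circle(B,6.00) ∩ circle(D,6.00): a=3.4326, h=4.9211
  candidates: C₊=(1.8110,3.0124) cross=33.784; C₋=(5.9655,-5.9101) cross=-33.784
  mode - wants cross < 0 → take C=(5.9655,-5.9101) (cross=-33.784)
ex = (C−B)/|BC| = (0.8648,-0.5021); ey = (0.5021,0.8648)
P = B + 1.75·ex + 2.67·ey = (3.6304,-1.4673)

3.63 -1.47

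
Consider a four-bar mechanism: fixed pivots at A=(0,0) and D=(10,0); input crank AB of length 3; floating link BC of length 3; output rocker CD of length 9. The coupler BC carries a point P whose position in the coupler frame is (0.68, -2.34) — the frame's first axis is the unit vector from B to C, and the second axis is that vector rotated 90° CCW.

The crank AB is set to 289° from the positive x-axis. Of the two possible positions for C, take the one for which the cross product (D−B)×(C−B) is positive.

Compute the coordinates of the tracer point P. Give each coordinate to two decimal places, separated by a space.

3.32 -2.18

A=(0,0), D=(10.00,0)
B = A + 3.00·(cos289°, sin289°) = (0.9767, -2.8366)
|BD| = 9.4586
circle(B,3.00) ∩ circle(D,9.00): a=0.9233, h=2.8544
  candidates: C₊=(1.0015,0.1633) cross=26.999; C₋=(2.7135,-5.2827) cross=-26.999
  mode + wants cross > 0 → take C=(1.0015,0.1633) (cross=26.999)
ex = (C−B)/|BC| = (0.0083,1.0000); ey = (-1.0000,0.0083)
P = B + 0.68·ex + -2.34·ey = (3.3222,-2.1759)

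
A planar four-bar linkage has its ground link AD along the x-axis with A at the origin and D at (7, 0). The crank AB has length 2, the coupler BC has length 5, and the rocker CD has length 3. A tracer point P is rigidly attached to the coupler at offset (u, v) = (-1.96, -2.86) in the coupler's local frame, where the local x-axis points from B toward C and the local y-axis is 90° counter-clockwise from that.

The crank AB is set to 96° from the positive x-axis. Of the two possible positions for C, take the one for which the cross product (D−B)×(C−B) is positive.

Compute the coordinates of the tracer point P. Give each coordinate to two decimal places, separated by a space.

-2.15 -0.89

A=(0,0), D=(7.00,0)
B = A + 2.00·(cos96°, sin96°) = (-0.2091, 1.9890)
|BD| = 7.4784
circle(B,5.00) ∩ circle(D,3.00): a=4.8090, h=1.3689
  candidates: C₊=(4.7908,2.0296) cross=10.237; C₋=(4.0626,-0.6096) cross=-10.237
  mode + wants cross > 0 → take C=(4.7908,2.0296) (cross=10.237)
ex = (C−B)/|BC| = (1.0000,0.0081); ey = (-0.0081,1.0000)
P = B + -1.96·ex + -2.86·ey = (-2.1458,-0.8868)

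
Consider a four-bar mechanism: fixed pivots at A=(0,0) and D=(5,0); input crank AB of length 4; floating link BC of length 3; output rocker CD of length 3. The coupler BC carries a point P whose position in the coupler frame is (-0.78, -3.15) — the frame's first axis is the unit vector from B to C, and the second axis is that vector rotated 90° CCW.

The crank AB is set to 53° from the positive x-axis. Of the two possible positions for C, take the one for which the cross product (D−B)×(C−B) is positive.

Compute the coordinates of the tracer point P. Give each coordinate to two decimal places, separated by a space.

1.40 0.11

A=(0,0), D=(5.00,0)
B = A + 4.00·(cos53°, sin53°) = (2.4073, 3.1945)
|BD| = 4.1143
circle(B,3.00) ∩ circle(D,3.00): a=2.0571, h=2.1836
  candidates: C₊=(5.3991,2.9733) cross=8.984; C₋=(2.0082,0.2212) cross=-8.984
  mode + wants cross > 0 → take C=(5.3991,2.9733) (cross=8.984)
ex = (C−B)/|BC| = (0.9973,-0.0737); ey = (0.0737,0.9973)
P = B + -0.78·ex + -3.15·ey = (1.3971,0.1106)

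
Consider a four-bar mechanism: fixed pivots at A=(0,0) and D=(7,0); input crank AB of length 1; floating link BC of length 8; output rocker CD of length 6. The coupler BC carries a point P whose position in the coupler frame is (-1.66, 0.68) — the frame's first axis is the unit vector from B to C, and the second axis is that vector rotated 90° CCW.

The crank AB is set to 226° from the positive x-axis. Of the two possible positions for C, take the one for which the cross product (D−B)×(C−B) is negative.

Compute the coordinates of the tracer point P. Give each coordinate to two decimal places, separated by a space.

-1.54 0.86

A=(0,0), D=(7.00,0)
B = A + 1.00·(cos226°, sin226°) = (-0.6947, -0.7193)
|BD| = 7.7282
circle(B,8.00) ∩ circle(D,6.00): a=5.6756, h=5.6380
  candidates: C₊=(4.4316,5.4225) cross=43.572; C₋=(5.4811,-5.8046) cross=-43.572
  mode - wants cross < 0 → take C=(5.4811,-5.8046) (cross=-43.572)
ex = (C−B)/|BC| = (0.7720,-0.6357); ey = (0.6357,0.7720)
P = B + -1.66·ex + 0.68·ey = (-1.5439,0.8608)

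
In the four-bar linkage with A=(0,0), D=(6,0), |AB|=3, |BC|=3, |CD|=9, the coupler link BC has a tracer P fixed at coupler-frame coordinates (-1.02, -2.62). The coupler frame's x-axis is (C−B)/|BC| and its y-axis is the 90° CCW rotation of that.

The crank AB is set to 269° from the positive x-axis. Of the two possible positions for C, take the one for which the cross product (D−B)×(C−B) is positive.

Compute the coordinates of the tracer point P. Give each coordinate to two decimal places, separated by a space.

1.91 -0.99

A=(0,0), D=(6.00,0)
B = A + 3.00·(cos269°, sin269°) = (-0.0524, -2.9995)
|BD| = 6.7549
circle(B,3.00) ∩ circle(D,9.00): a=-1.9521, h=2.2780
  candidates: C₊=(-2.8130,-1.8252) cross=15.388; C₋=(-0.7898,-5.9075) cross=-15.388
  mode + wants cross > 0 → take C=(-2.8130,-1.8252) (cross=15.388)
ex = (C−B)/|BC| = (-0.9202,0.3914); ey = (-0.3914,-0.9202)
P = B + -1.02·ex + -2.62·ey = (1.9118,-0.9879)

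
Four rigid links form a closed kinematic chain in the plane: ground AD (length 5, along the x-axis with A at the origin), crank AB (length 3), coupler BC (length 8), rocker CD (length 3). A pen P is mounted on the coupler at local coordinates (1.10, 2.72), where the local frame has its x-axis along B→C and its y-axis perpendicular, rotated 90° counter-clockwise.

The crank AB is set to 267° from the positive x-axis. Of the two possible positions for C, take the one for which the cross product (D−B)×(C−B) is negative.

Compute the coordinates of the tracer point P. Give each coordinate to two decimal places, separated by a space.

0.36 -0.11

A=(0,0), D=(5.00,0)
B = A + 3.00·(cos267°, sin267°) = (-0.1570, -2.9959)
|BD| = 5.9641
circle(B,8.00) ∩ circle(D,3.00): a=7.5930, h=2.5193
  candidates: C₊=(5.1430,2.9966) cross=15.025; C₋=(7.6740,-1.3601) cross=-15.025
  mode - wants cross < 0 → take C=(7.6740,-1.3601) (cross=-15.025)
ex = (C−B)/|BC| = (0.9789,0.2045); ey = (-0.2045,0.9789)
P = B + 1.10·ex + 2.72·ey = (0.3636,-0.1084)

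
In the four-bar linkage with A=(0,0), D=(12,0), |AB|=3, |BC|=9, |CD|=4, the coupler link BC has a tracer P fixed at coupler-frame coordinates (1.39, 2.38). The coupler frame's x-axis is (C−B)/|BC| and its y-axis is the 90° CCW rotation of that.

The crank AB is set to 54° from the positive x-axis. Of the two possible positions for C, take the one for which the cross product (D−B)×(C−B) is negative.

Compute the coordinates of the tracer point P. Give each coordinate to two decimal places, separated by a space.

A=(0,0), D=(12.00,0)
B = A + 3.00·(cos54°, sin54°) = (1.7634, 2.4271)
|BD| = 10.5204
circle(B,9.00) ∩ circle(D,4.00): a=8.3494, h=3.3596
  candidates: C₊=(10.6626,3.7698) cross=35.344; C₋=(9.1125,-2.7681) cross=-35.344
  mode - wants cross < 0 → take C=(9.1125,-2.7681) (cross=-35.344)
ex = (C−B)/|BC| = (0.8166,-0.5772); ey = (0.5772,0.8166)
P = B + 1.39·ex + 2.38·ey = (4.2722,3.5681)

4.27 3.57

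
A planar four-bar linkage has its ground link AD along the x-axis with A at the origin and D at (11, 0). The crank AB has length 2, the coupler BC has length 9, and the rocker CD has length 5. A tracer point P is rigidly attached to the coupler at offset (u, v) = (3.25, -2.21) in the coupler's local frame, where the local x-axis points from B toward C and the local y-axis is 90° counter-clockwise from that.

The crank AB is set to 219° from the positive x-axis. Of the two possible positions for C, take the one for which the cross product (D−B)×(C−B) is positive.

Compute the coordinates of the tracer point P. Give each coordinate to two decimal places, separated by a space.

2.32 -1.93

A=(0,0), D=(11.00,0)
B = A + 2.00·(cos219°, sin219°) = (-1.5543, -1.2586)
|BD| = 12.6172
circle(B,9.00) ∩ circle(D,5.00): a=8.5278, h=2.8769
  candidates: C₊=(6.6440,2.4546) cross=36.299; C₋=(7.2180,-3.2705) cross=-36.299
  mode + wants cross > 0 → take C=(6.6440,2.4546) (cross=36.299)
ex = (C−B)/|BC| = (0.9109,0.4126); ey = (-0.4126,0.9109)
P = B + 3.25·ex + -2.21·ey = (2.3180,-1.9309)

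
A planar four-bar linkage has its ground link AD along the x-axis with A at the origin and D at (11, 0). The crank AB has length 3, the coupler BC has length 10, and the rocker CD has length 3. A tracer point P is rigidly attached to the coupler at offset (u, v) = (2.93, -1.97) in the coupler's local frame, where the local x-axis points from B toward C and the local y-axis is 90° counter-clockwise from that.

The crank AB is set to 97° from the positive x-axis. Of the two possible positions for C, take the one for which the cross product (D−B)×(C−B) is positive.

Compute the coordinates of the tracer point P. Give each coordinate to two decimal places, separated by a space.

A=(0,0), D=(11.00,0)
B = A + 3.00·(cos97°, sin97°) = (-0.3656, 2.9776)
|BD| = 11.7492
circle(B,10.00) ∩ circle(D,3.00): a=9.7472, h=2.2343
  candidates: C₊=(9.6296,2.6687) cross=26.251; C₋=(8.4971,-1.6540) cross=-26.251
  mode + wants cross > 0 → take C=(9.6296,2.6687) (cross=26.251)
ex = (C−B)/|BC| = (0.9995,-0.0309); ey = (0.0309,0.9995)
P = B + 2.93·ex + -1.97·ey = (2.5021,0.9181)

2.50 0.92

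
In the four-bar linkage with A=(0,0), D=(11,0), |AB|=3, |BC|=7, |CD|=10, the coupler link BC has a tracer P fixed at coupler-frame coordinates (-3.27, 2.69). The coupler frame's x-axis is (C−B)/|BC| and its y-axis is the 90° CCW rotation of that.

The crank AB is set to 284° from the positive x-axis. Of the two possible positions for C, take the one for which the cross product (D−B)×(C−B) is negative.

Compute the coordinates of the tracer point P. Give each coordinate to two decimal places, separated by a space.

A=(0,0), D=(11.00,0)
B = A + 3.00·(cos284°, sin284°) = (0.7258, -2.9109)
|BD| = 10.6786
circle(B,7.00) ∩ circle(D,10.00): a=2.9514, h=6.3474
  candidates: C₊=(1.8351,4.0006) cross=67.781; C₋=(5.2956,-8.2134) cross=-67.781
  mode - wants cross < 0 → take C=(5.2956,-8.2134) (cross=-67.781)
ex = (C−B)/|BC| = (0.6528,-0.7575); ey = (0.7575,0.6528)
P = B + -3.27·ex + 2.69·ey = (0.6287,1.3223)

0.63 1.32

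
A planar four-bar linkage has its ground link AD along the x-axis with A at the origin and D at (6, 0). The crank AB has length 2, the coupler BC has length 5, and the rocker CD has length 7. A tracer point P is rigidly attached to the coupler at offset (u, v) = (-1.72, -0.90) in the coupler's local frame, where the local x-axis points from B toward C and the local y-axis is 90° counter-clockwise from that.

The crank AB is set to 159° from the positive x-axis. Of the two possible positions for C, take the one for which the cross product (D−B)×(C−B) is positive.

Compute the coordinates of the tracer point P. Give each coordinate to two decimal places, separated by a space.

-2.09 -1.21

A=(0,0), D=(6.00,0)
B = A + 2.00·(cos159°, sin159°) = (-1.8672, 0.7167)
|BD| = 7.8997
circle(B,5.00) ∩ circle(D,7.00): a=2.4308, h=4.3693
  candidates: C₊=(0.9501,4.8475) cross=34.517; C₋=(0.1572,-3.8551) cross=-34.517
  mode + wants cross > 0 → take C=(0.9501,4.8475) (cross=34.517)
ex = (C−B)/|BC| = (0.5634,0.8262); ey = (-0.8262,0.5634)
P = B + -1.72·ex + -0.90·ey = (-2.0928,-1.2113)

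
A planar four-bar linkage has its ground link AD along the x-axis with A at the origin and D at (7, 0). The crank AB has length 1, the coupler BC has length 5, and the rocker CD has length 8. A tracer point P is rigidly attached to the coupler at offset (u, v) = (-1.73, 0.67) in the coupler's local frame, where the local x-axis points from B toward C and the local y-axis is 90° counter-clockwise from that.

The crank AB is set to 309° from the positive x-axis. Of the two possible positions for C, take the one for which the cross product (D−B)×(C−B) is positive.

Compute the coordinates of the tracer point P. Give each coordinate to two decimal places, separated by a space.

A=(0,0), D=(7.00,0)
B = A + 1.00·(cos309°, sin309°) = (0.6293, -0.7771)
|BD| = 6.4179
circle(B,5.00) ∩ circle(D,8.00): a=0.1706, h=4.9971
  candidates: C₊=(0.1935,4.2038) cross=32.071; C₋=(1.4037,-5.7168) cross=-32.071
  mode + wants cross > 0 → take C=(0.1935,4.2038) (cross=32.071)
ex = (C−B)/|BC| = (-0.0872,0.9962); ey = (-0.9962,-0.0872)
P = B + -1.73·ex + 0.67·ey = (0.1126,-2.5590)

0.11 -2.56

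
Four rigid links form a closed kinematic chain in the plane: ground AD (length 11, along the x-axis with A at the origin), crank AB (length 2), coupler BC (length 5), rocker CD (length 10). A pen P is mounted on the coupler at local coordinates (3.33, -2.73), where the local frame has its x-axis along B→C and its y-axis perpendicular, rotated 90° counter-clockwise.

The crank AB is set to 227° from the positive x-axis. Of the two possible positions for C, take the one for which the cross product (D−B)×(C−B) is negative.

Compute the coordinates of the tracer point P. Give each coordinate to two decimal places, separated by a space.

-0.81 -5.73

A=(0,0), D=(11.00,0)
B = A + 2.00·(cos227°, sin227°) = (-1.3640, -1.4627)
|BD| = 12.4502
circle(B,5.00) ∩ circle(D,10.00): a=3.2131, h=3.8309
  candidates: C₊=(1.3768,2.7192) cross=47.696; C₋=(2.2769,-4.8896) cross=-47.696
  mode - wants cross < 0 → take C=(2.2769,-4.8896) (cross=-47.696)
ex = (C−B)/|BC| = (0.7282,-0.6854); ey = (0.6854,0.7282)
P = B + 3.33·ex + -2.73·ey = (-0.8102,-5.7330)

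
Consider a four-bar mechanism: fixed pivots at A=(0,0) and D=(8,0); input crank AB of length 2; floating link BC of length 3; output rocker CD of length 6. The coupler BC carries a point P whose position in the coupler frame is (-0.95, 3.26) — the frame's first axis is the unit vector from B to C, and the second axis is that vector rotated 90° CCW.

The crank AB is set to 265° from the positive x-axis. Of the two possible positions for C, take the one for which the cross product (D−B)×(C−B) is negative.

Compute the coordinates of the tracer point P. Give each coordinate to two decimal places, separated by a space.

A=(0,0), D=(8.00,0)
B = A + 2.00·(cos265°, sin265°) = (-0.1743, -1.9924)
|BD| = 8.4136
circle(B,3.00) ∩ circle(D,6.00): a=2.6023, h=1.4927
  candidates: C₊=(2.0005,0.0741) cross=12.559; C₋=(2.7074,-2.8264) cross=-12.559
  mode - wants cross < 0 → take C=(2.7074,-2.8264) (cross=-12.559)
ex = (C−B)/|BC| = (0.9606,-0.2780); ey = (0.2780,0.9606)
P = B + -0.95·ex + 3.26·ey = (-0.1806,1.4032)

-0.18 1.40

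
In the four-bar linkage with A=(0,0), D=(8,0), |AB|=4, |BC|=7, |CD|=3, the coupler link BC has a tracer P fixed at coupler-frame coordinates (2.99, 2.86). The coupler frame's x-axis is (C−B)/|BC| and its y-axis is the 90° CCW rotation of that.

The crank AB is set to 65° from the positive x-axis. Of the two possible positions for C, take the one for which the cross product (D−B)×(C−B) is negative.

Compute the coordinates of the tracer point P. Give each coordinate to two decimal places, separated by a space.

5.76 2.88

A=(0,0), D=(8.00,0)
B = A + 4.00·(cos65°, sin65°) = (1.6905, 3.6252)
|BD| = 7.2768
circle(B,7.00) ∩ circle(D,3.00): a=6.3869, h=2.8650
  candidates: C₊=(8.6556,2.9275) cross=20.848; C₋=(5.8010,-2.0407) cross=-20.848
  mode - wants cross < 0 → take C=(5.8010,-2.0407) (cross=-20.848)
ex = (C−B)/|BC| = (0.5872,-0.8094); ey = (0.8094,0.5872)
P = B + 2.99·ex + 2.86·ey = (5.7612,2.8845)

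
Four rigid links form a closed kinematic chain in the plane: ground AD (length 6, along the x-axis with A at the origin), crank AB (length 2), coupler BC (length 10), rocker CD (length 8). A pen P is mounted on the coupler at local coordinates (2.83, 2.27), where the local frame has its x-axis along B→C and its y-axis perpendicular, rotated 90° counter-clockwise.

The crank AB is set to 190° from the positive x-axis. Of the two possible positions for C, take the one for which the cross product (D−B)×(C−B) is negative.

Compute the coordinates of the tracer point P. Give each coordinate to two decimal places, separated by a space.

A=(0,0), D=(6.00,0)
B = A + 2.00·(cos190°, sin190°) = (-1.9696, -0.3473)
|BD| = 7.9772
circle(B,10.00) ∩ circle(D,8.00): a=6.2450, h=7.8102
  candidates: C₊=(3.9295,7.7274) cross=62.304; C₋=(4.6095,-7.8782) cross=-62.304
  mode - wants cross < 0 → take C=(4.6095,-7.8782) (cross=-62.304)
ex = (C−B)/|BC| = (0.6579,-0.7531); ey = (0.7531,0.6579)
P = B + 2.83·ex + 2.27·ey = (1.6018,-0.9851)

1.60 -0.99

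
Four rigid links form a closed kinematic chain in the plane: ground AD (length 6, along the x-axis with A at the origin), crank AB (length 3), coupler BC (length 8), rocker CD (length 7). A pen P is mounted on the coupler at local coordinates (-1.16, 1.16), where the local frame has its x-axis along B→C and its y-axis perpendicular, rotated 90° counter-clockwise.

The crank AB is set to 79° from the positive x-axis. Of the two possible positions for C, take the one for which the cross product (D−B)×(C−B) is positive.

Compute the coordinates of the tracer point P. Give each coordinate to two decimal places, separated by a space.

A=(0,0), D=(6.00,0)
B = A + 3.00·(cos79°, sin79°) = (0.5724, 2.9449)
|BD| = 6.1750
circle(B,8.00) ∩ circle(D,7.00): a=4.3021, h=6.7448
  candidates: C₊=(7.5704,6.8216) cross=41.649; C₋=(1.1372,-5.0352) cross=-41.649
  mode + wants cross > 0 → take C=(7.5704,6.8216) (cross=41.649)
ex = (C−B)/|BC| = (0.8747,0.4846); ey = (-0.4846,0.8747)
P = B + -1.16·ex + 1.16·ey = (-1.0044,3.3975)

-1.00 3.40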